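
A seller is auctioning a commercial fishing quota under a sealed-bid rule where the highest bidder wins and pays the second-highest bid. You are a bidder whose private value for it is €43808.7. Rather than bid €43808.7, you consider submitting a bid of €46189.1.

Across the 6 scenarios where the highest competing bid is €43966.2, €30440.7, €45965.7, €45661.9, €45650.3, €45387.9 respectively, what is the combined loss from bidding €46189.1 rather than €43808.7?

The deviation costs you only when the competing bid falls strictly between €43808.7 and €46189.1; elsewhere both bids give the same outcome.
€43966.2: truthful payoff €0, deviation payoff −€157.5 → loss €157.5.
€30440.7: outcomes coincide → loss €0.
€45965.7: truthful payoff €0, deviation payoff −€2157 → loss €2157.
€45661.9: truthful payoff €0, deviation payoff −€1853.2 → loss €1853.2.
€45650.3: truthful payoff €0, deviation payoff −€1841.6 → loss €1841.6.
€45387.9: truthful payoff €0, deviation payoff −€1579.2 → loss €1579.2.
Total loss = €157.5 + €2157 + €1853.2 + €1841.6 + €1579.2 = €7588.5.
Because the price is fixed by the runner-up's bid, deviating from your value can only change a good outcome into a bad one — never the reverse.

€7588.5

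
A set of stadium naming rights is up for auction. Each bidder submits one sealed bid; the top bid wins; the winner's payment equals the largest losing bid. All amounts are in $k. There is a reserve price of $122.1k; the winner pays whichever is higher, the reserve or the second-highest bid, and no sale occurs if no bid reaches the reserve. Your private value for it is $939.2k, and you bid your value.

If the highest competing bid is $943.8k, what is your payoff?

$0k

Your bid $939.2k is below the highest competing bid $943.8k, so you lose. Payoff $0k.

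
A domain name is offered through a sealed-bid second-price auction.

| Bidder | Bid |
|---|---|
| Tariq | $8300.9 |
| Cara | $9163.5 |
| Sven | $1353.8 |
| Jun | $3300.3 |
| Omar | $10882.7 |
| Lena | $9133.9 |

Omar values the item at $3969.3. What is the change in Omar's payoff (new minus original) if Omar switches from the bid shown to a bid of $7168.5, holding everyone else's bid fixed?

$5194.2

The highest bid among the other bidders is $9163.5; Omar's bid doesn't change that.
Original bid $10882.7: Omar is highest, pays the top rival bid $9163.5; payoff $3969.3 − $9163.5 = −$5194.2.
Alternative bid $7168.5: Omar is not highest (top rival bid is $9163.5); payoff $0.
Change in payoff = $0 − (−$5194.2) = $5194.2.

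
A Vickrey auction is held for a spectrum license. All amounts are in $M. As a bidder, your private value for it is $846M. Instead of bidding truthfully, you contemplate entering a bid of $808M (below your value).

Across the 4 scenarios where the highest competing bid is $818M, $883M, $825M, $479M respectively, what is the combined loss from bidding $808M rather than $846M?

$49M

The deviation costs you only when the competing bid falls strictly between $808M and $846M; elsewhere both bids give the same outcome.
$818M: truthful payoff $28M, deviation payoff $0M → loss $28M.
$883M: outcomes coincide → loss $0M.
$825M: truthful payoff $21M, deviation payoff $0M → loss $21M.
$479M: outcomes coincide → loss $0M.
Total loss = $28M + $21M = $49M.
Truthful bidding weakly dominates here: raising your bid can only win items priced above your value, and lowering it can only forfeit items priced below.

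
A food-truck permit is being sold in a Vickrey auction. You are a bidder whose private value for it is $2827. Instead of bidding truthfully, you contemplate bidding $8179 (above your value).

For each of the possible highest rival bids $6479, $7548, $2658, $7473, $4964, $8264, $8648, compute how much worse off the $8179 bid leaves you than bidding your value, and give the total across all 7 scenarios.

The deviation costs you only when the competing bid falls strictly between $2827 and $8179; elsewhere both bids give the same outcome.
$6479: truthful payoff $0, deviation payoff −$3652 → loss $3652.
$7548: truthful payoff $0, deviation payoff −$4721 → loss $4721.
$2658: outcomes coincide → loss $0.
$7473: truthful payoff $0, deviation payoff −$4646 → loss $4646.
$4964: truthful payoff $0, deviation payoff −$2137 → loss $2137.
$8264: outcomes coincide → loss $0.
$8648: outcomes coincide → loss $0.
Total loss = $3652 + $4721 + $4646 + $2137 = $15156.

$15156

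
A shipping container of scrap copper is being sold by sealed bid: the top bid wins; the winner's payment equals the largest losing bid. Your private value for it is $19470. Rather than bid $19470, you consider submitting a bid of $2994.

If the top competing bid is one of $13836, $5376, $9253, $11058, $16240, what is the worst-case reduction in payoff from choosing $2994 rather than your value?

$14094

$13836: truthful gives $5634, deviation gives $0 → loss $5634.
$5376: truthful gives $14094, deviation gives $0 → loss $14094.
$9253: truthful gives $10217, deviation gives $0 → loss $10217.
$11058: truthful gives $8412, deviation gives $0 → loss $8412.
$16240: truthful gives $3230, deviation gives $0 → loss $3230.
Maximum loss: $14094.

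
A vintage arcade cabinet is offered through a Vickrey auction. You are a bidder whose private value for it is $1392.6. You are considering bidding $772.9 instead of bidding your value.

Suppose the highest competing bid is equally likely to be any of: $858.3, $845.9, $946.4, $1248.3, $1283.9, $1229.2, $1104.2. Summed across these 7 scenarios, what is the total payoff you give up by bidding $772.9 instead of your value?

$2232

The deviation costs you only when the competing bid falls strictly between $772.9 and $1392.6; elsewhere both bids give the same outcome.
$858.3: truthful payoff $534.3, deviation payoff $0 → loss $534.3.
$845.9: truthful payoff $546.7, deviation payoff $0 → loss $546.7.
$946.4: truthful payoff $446.2, deviation payoff $0 → loss $446.2.
$1248.3: truthful payoff $144.3, deviation payoff $0 → loss $144.3.
$1283.9: truthful payoff $108.7, deviation payoff $0 → loss $108.7.
$1229.2: truthful payoff $163.4, deviation payoff $0 → loss $163.4.
$1104.2: truthful payoff $288.4, deviation payoff $0 → loss $288.4.
Total loss = $534.3 + $546.7 + $446.2 + $144.3 + $108.7 + $163.4 + $288.4 = $2232.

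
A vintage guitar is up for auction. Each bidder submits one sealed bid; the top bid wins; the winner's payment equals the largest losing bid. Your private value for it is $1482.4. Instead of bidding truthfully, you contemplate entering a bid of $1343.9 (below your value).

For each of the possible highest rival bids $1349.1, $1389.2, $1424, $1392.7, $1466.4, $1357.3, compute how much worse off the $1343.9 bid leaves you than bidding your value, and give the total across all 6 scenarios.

$515.7

The deviation costs you only when the competing bid falls strictly between $1343.9 and $1482.4; elsewhere both bids give the same outcome.
$1349.1: truthful payoff $133.3, deviation payoff $0 → loss $133.3.
$1389.2: truthful payoff $93.2, deviation payoff $0 → loss $93.2.
$1424: truthful payoff $58.4, deviation payoff $0 → loss $58.4.
$1392.7: truthful payoff $89.7, deviation payoff $0 → loss $89.7.
$1466.4: truthful payoff $16, deviation payoff $0 → loss $16.
$1357.3: truthful payoff $125.1, deviation payoff $0 → loss $125.1.
Total loss = $133.3 + $93.2 + $58.4 + $89.7 + $16 + $125.1 = $515.7.
Because the price is fixed by the runner-up's bid, deviating from your value can only change a good outcome into a bad one — never the reverse.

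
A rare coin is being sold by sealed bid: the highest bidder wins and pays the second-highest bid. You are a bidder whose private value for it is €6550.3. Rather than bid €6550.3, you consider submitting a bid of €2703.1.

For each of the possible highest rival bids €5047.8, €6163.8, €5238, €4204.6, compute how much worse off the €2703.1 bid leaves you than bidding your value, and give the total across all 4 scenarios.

The deviation costs you only when the competing bid falls strictly between €2703.1 and €6550.3; elsewhere both bids give the same outcome.
€5047.8: truthful payoff €1502.5, deviation payoff €0 → loss €1502.5.
€6163.8: truthful payoff €386.5, deviation payoff €0 → loss €386.5.
€5238: truthful payoff €1312.3, deviation payoff €0 → loss €1312.3.
€4204.6: truthful payoff €2345.7, deviation payoff €0 → loss €2345.7.
Total loss = €1502.5 + €386.5 + €1312.3 + €2345.7 = €5547.

€5547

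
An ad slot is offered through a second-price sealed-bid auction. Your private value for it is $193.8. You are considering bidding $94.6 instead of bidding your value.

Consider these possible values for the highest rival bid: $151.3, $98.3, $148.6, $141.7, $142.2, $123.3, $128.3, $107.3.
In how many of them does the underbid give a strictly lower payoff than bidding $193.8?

The deviation hurts exactly when the highest competing bid lies strictly between $94.6 and $193.8 — underbidding then forfeits a profitable win.
$151.3: inside the interval → strictly worse (loss $42.5).
$98.3: inside the interval → strictly worse (loss $95.5).
$148.6: inside the interval → strictly worse (loss $45.2).
$141.7: inside the interval → strictly worse (loss $52.1).
$142.2: inside the interval → strictly worse (loss $51.6).
$123.3: inside the interval → strictly worse (loss $70.5).
$128.3: inside the interval → strictly worse (loss $65.5).
$107.3: inside the interval → strictly worse (loss $86.5).
Count: 8.

8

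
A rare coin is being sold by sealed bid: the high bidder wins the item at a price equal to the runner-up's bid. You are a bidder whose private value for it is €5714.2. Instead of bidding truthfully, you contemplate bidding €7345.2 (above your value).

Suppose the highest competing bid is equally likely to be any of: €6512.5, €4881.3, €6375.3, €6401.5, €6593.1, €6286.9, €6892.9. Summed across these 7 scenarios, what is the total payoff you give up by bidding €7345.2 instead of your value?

€4777

The deviation costs you only when the competing bid falls strictly between €5714.2 and €7345.2; elsewhere both bids give the same outcome.
€6512.5: truthful payoff €0, deviation payoff −€798.3 → loss €798.3.
€4881.3: outcomes coincide → loss €0.
€6375.3: truthful payoff €0, deviation payoff −€661.1 → loss €661.1.
€6401.5: truthful payoff €0, deviation payoff −€687.3 → loss €687.3.
€6593.1: truthful payoff €0, deviation payoff −€878.9 → loss €878.9.
€6286.9: truthful payoff €0, deviation payoff −€572.7 → loss €572.7.
€6892.9: truthful payoff €0, deviation payoff −€1178.7 → loss €1178.7.
Total loss = €798.3 + €661.1 + €687.3 + €878.9 + €572.7 + €1178.7 = €4777.
Truthful bidding weakly dominates here: raising your bid can only win items priced above your value, and lowering it can only forfeit items priced below.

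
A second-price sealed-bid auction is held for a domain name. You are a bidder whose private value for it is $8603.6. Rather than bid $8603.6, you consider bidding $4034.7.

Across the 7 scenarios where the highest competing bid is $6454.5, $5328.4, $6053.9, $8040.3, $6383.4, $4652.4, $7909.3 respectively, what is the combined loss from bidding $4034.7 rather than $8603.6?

$15403

The deviation costs you only when the competing bid falls strictly between $4034.7 and $8603.6; elsewhere both bids give the same outcome.
$6454.5: truthful payoff $2149.1, deviation payoff $0 → loss $2149.1.
$5328.4: truthful payoff $3275.2, deviation payoff $0 → loss $3275.2.
$6053.9: truthful payoff $2549.7, deviation payoff $0 → loss $2549.7.
$8040.3: truthful payoff $563.3, deviation payoff $0 → loss $563.3.
$6383.4: truthful payoff $2220.2, deviation payoff $0 → loss $2220.2.
$4652.4: truthful payoff $3951.2, deviation payoff $0 → loss $3951.2.
$7909.3: truthful payoff $694.3, deviation payoff $0 → loss $694.3.
Total loss = $2149.1 + $3275.2 + $2549.7 + $563.3 + $2220.2 + $3951.2 + $694.3 = $15403.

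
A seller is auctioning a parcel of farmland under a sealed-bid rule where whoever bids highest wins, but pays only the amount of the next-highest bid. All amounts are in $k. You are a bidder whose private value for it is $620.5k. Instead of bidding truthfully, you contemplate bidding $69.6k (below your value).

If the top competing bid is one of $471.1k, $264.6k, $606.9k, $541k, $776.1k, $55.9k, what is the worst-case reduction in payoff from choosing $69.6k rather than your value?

$355.9k

$471.1k: truthful gives $149.4k, deviation gives $0k → loss $149.4k.
$264.6k: truthful gives $355.9k, deviation gives $0k → loss $355.9k.
$606.9k: truthful gives $13.6k, deviation gives $0k → loss $13.6k.
$541k: truthful gives $79.5k, deviation gives $0k → loss $79.5k.
$776.1k: same outcome either way → loss $0k.
$55.9k: same outcome either way → loss $0k.
Maximum loss: $355.9k.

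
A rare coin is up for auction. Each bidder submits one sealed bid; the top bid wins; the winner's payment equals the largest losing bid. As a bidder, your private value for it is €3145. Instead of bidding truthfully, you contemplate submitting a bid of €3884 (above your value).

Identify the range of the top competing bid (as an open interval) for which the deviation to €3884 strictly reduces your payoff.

(€3145, €3884)

If the competing bid is below €3145, both bids win at the same price — no difference.
If it is above €3884, both bids lose — no difference.
If it lies strictly between €3145 and €3884, bidding your value loses (payoff 0) while bidding €3884 wins at a price above your value (payoff negative).
So the deviation strictly hurts on the open interval (€3145, €3884).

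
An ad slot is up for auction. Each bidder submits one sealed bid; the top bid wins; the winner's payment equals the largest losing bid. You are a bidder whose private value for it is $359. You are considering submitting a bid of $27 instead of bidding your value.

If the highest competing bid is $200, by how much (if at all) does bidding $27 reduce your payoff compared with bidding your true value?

Bidding your value $359: you win (since $359 > $200) and pay $200. Payoff $159.
Bidding $27: you lose. Payoff $0.
The competing bid $200 lies between your shaded bid and your value, so underbidding forfeits an item you could have won at a profitable price.
Loss from deviating = $159 − ($0) = $159.
Because the price is fixed by the runner-up's bid, deviating from your value can only change a good outcome into a bad one — never the reverse.

$159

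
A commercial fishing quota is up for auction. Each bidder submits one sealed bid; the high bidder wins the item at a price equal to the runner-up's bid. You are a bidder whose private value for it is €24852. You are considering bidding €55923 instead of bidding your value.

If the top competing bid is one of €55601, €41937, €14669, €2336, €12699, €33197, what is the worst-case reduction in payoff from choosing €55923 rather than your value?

€30749

€55601: truthful gives €0, deviation gives −€30749 → loss €30749.
€41937: truthful gives €0, deviation gives −€17085 → loss €17085.
€14669: same outcome either way → loss €0.
€2336: same outcome either way → loss €0.
€12699: same outcome either way → loss €0.
€33197: truthful gives €0, deviation gives −€8345 → loss €8345.
Maximum loss: €30749.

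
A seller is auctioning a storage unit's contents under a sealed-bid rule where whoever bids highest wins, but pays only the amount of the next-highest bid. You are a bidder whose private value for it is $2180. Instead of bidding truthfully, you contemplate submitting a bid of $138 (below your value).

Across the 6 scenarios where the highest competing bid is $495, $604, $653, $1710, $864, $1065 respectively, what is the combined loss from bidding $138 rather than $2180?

$7689

The deviation costs you only when the competing bid falls strictly between $138 and $2180; elsewhere both bids give the same outcome.
$495: truthful payoff $1685, deviation payoff $0 → loss $1685.
$604: truthful payoff $1576, deviation payoff $0 → loss $1576.
$653: truthful payoff $1527, deviation payoff $0 → loss $1527.
$1710: truthful payoff $470, deviation payoff $0 → loss $470.
$864: truthful payoff $1316, deviation payoff $0 → loss $1316.
$1065: truthful payoff $1115, deviation payoff $0 → loss $1115.
Total loss = $1685 + $1576 + $1527 + $470 + $1316 + $1115 = $7689.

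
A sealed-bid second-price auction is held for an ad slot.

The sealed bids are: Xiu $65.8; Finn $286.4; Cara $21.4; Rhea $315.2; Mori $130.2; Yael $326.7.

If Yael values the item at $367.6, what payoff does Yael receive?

$52.4

Highest bid: Yael at $326.7, so Yael wins.
Second-highest bid: Rhea at $315.2 — that is the price the winner pays.
Yael's payoff = value − price = $367.6 − $315.2 = $52.4.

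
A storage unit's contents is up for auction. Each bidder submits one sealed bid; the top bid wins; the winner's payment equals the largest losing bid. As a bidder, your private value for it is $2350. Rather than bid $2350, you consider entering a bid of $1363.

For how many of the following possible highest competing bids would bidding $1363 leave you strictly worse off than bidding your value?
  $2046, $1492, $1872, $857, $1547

4

The deviation hurts exactly when the highest competing bid lies strictly between $1363 and $2350 — underbidding then forfeits a profitable win.
$2046: inside the interval → strictly worse (loss $304).
$1492: inside the interval → strictly worse (loss $858).
$1872: inside the interval → strictly worse (loss $478).
$857: below both → same outcome either way.
$1547: inside the interval → strictly worse (loss $803).
Count: 4.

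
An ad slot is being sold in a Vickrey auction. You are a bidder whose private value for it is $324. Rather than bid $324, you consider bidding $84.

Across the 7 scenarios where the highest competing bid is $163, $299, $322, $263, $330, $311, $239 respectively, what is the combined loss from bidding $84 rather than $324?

$347

The deviation costs you only when the competing bid falls strictly between $84 and $324; elsewhere both bids give the same outcome.
$163: truthful payoff $161, deviation payoff $0 → loss $161.
$299: truthful payoff $25, deviation payoff $0 → loss $25.
$322: truthful payoff $2, deviation payoff $0 → loss $2.
$263: truthful payoff $61, deviation payoff $0 → loss $61.
$330: outcomes coincide → loss $0.
$311: truthful payoff $13, deviation payoff $0 → loss $13.
$239: truthful payoff $85, deviation payoff $0 → loss $85.
Total loss = $161 + $25 + $2 + $61 + $13 + $85 = $347.
In a second-price auction your bid sets only whether you win, not what you pay, so bidding your true value is weakly dominant.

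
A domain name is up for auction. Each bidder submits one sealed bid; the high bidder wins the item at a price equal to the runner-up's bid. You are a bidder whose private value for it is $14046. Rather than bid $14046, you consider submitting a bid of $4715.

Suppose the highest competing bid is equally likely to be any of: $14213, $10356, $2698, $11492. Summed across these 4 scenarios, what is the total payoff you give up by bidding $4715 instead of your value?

The deviation costs you only when the competing bid falls strictly between $4715 and $14046; elsewhere both bids give the same outcome.
$14213: outcomes coincide → loss $0.
$10356: truthful payoff $3690, deviation payoff $0 → loss $3690.
$2698: outcomes coincide → loss $0.
$11492: truthful payoff $2554, deviation payoff $0 → loss $2554.
Total loss = $3690 + $2554 = $6244.

$6244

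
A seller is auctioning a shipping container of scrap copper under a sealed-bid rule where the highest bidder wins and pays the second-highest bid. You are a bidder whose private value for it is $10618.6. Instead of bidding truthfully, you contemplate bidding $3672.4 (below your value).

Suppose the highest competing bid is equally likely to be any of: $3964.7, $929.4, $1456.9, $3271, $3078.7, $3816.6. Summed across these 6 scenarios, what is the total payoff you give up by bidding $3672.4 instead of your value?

$13455.9

The deviation costs you only when the competing bid falls strictly between $3672.4 and $10618.6; elsewhere both bids give the same outcome.
$3964.7: truthful payoff $6653.9, deviation payoff $0 → loss $6653.9.
$929.4: outcomes coincide → loss $0.
$1456.9: outcomes coincide → loss $0.
$3271: outcomes coincide → loss $0.
$3078.7: outcomes coincide → loss $0.
$3816.6: truthful payoff $6802, deviation payoff $0 → loss $6802.
Total loss = $6653.9 + $6802 = $13455.9.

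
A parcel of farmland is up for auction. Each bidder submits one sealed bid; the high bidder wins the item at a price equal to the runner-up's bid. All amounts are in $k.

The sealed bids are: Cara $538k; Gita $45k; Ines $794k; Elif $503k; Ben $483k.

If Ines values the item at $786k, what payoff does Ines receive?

Highest bid: Ines at $794k, so Ines wins.
Second-highest bid: Cara at $538k — that is the price the winner pays.
Ines's payoff = value − price = $786k − $538k = $248k.

$248k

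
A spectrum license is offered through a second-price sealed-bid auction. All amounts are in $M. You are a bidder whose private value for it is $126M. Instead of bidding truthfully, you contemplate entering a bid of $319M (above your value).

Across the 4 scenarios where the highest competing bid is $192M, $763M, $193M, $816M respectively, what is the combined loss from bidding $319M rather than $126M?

$133M

The deviation costs you only when the competing bid falls strictly between $126M and $319M; elsewhere both bids give the same outcome.
$192M: truthful payoff $0M, deviation payoff −$66M → loss $66M.
$763M: outcomes coincide → loss $0M.
$193M: truthful payoff $0M, deviation payoff −$67M → loss $67M.
$816M: outcomes coincide → loss $0M.
Total loss = $66M + $67M = $133M.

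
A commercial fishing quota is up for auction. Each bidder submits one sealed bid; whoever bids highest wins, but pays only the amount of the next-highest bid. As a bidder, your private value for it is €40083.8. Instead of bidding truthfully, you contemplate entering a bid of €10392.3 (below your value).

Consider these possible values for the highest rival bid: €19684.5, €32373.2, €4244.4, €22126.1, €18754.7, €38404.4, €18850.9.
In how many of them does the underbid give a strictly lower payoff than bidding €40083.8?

The deviation hurts exactly when the highest competing bid lies strictly between €10392.3 and €40083.8 — underbidding then forfeits a profitable win.
€19684.5: inside the interval → strictly worse (loss €20399.3).
€32373.2: inside the interval → strictly worse (loss €7710.6).
€4244.4: below both → same outcome either way.
€22126.1: inside the interval → strictly worse (loss €17957.7).
€18754.7: inside the interval → strictly worse (loss €21329.1).
€38404.4: inside the interval → strictly worse (loss €1679.4).
€18850.9: inside the interval → strictly worse (loss €21232.9).
Count: 6.

6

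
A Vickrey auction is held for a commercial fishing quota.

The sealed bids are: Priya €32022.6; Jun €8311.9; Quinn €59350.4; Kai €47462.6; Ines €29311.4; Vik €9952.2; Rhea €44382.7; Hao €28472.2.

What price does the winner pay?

Highest bid: Quinn at €59350.4, so Quinn wins.
Second-highest bid: Kai at €47462.6 — that is the price the winner pays.

€47462.6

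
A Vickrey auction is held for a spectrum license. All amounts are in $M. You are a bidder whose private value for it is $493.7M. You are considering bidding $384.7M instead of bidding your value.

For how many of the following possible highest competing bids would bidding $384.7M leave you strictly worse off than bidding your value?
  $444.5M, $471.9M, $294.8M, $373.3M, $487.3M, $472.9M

4

The deviation hurts exactly when the highest competing bid lies strictly between $384.7M and $493.7M — underbidding then forfeits a profitable win.
$444.5M: inside the interval → strictly worse (loss $49.2M).
$471.9M: inside the interval → strictly worse (loss $21.8M).
$294.8M: below both → same outcome either way.
$373.3M: below both → same outcome either way.
$487.3M: inside the interval → strictly worse (loss $6.4M).
$472.9M: inside the interval → strictly worse (loss $20.8M).
Count: 4.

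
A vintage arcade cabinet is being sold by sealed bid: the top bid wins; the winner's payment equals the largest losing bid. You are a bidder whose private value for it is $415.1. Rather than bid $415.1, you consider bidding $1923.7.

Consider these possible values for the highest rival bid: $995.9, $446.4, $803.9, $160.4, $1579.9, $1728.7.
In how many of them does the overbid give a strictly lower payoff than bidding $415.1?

The deviation hurts exactly when the highest competing bid lies strictly between $415.1 and $1923.7 — overbidding then wins at a price above your value.
$995.9: inside the interval → strictly worse (loss $580.8).
$446.4: inside the interval → strictly worse (loss $31.3).
$803.9: inside the interval → strictly worse (loss $388.8).
$160.4: below both → same outcome either way.
$1579.9: inside the interval → strictly worse (loss $1164.8).
$1728.7: inside the interval → strictly worse (loss $1313.6).
Count: 5.

5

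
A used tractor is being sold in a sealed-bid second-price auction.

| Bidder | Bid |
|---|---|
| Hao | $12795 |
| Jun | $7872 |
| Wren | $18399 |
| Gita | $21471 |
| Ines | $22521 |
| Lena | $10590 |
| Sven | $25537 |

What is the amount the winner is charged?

Highest bid: Sven at $25537, so Sven wins.
Second-highest bid: Ines at $22521 — that is the price the winner pays.

$22521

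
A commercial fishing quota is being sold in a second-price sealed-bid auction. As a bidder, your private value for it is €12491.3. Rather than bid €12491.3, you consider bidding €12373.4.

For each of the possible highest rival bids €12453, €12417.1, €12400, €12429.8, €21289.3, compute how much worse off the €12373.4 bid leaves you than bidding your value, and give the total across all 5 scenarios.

The deviation costs you only when the competing bid falls strictly between €12373.4 and €12491.3; elsewhere both bids give the same outcome.
€12453: truthful payoff €38.3, deviation payoff €0 → loss €38.3.
€12417.1: truthful payoff €74.2, deviation payoff €0 → loss €74.2.
€12400: truthful payoff €91.3, deviation payoff €0 → loss €91.3.
€12429.8: truthful payoff €61.5, deviation payoff €0 → loss €61.5.
€21289.3: outcomes coincide → loss €0.
Total loss = €38.3 + €74.2 + €91.3 + €61.5 = €265.3.

€265.3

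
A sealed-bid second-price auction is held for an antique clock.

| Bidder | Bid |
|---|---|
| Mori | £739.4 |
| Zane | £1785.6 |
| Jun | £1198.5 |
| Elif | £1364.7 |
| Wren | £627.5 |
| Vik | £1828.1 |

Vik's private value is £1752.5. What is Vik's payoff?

−£33.1

Highest bid: Vik at £1828.1, so Vik wins.
Second-highest bid: Zane at £1785.6 — that is the price the winner pays.
Vik's payoff = value − price = £1752.5 − £1785.6 = −£33.1.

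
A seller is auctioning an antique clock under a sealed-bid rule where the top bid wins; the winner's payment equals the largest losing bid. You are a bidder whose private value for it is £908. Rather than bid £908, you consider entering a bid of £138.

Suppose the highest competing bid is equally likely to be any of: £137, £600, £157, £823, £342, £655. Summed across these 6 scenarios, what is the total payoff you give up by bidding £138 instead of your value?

The deviation costs you only when the competing bid falls strictly between £138 and £908; elsewhere both bids give the same outcome.
£137: outcomes coincide → loss £0.
£600: truthful payoff £308, deviation payoff £0 → loss £308.
£157: truthful payoff £751, deviation payoff £0 → loss £751.
£823: truthful payoff £85, deviation payoff £0 → loss £85.
£342: truthful payoff £566, deviation payoff £0 → loss £566.
£655: truthful payoff £253, deviation payoff £0 → loss £253.
Total loss = £308 + £751 + £85 + £566 + £253 = £1963.

£1963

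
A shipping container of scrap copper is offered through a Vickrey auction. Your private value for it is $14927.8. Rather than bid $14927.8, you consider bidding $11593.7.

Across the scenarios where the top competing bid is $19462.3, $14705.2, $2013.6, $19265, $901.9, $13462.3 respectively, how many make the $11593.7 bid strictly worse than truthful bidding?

The deviation hurts exactly when the highest competing bid lies strictly between $11593.7 and $14927.8 — underbidding then forfeits a profitable win.
$19462.3: above both → same outcome either way.
$14705.2: inside the interval → strictly worse (loss $222.6).
$2013.6: below both → same outcome either way.
$19265: above both → same outcome either way.
$901.9: below both → same outcome either way.
$13462.3: inside the interval → strictly worse (loss $1465.5).
Count: 2.

2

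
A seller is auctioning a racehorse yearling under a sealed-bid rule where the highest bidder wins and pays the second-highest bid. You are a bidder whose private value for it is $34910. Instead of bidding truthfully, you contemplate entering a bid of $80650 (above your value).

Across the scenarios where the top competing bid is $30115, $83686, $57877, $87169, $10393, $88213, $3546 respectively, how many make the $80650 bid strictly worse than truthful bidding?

1

The deviation hurts exactly when the highest competing bid lies strictly between $34910 and $80650 — overbidding then wins at a price above your value.
$30115: below both → same outcome either way.
$83686: above both → same outcome either way.
$57877: inside the interval → strictly worse (loss $22967).
$87169: above both → same outcome either way.
$10393: below both → same outcome either way.
$88213: above both → same outcome either way.
$3546: below both → same outcome either way.
Count: 1.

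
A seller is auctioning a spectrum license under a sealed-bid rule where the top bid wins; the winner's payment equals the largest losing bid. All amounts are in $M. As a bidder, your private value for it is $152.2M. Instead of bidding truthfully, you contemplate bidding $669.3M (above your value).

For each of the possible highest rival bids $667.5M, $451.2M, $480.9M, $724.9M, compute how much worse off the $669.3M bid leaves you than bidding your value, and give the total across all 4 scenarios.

The deviation costs you only when the competing bid falls strictly between $152.2M and $669.3M; elsewhere both bids give the same outcome.
$667.5M: truthful payoff $0M, deviation payoff −$515.3M → loss $515.3M.
$451.2M: truthful payoff $0M, deviation payoff −$299M → loss $299M.
$480.9M: truthful payoff $0M, deviation payoff −$328.7M → loss $328.7M.
$724.9M: outcomes coincide → loss $0M.
Total loss = $515.3M + $299M + $328.7M = $1143M.

$1143M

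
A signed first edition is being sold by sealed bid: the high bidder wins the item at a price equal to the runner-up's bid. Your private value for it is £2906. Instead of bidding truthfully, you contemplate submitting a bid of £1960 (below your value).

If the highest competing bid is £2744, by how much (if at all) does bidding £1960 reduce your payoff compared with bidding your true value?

£162

Bidding your value £2906: you win (since £2906 > £2744) and pay £2744. Payoff £162.
Bidding £1960: you lose. Payoff £0.
The competing bid £2744 lies between your shaded bid and your value, so underbidding forfeits an item you could have won at a profitable price.
Loss from deviating = £162 − (£0) = £162.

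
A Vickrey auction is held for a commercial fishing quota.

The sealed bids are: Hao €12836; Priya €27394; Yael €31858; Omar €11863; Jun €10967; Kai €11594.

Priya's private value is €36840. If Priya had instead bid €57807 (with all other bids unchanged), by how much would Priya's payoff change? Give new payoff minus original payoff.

€4982

The highest bid among the other bidders is €31858; Priya's bid doesn't change that.
Original bid €27394: Priya is not highest (top rival bid is €31858); payoff €0.
Alternative bid €57807: Priya is highest, pays the top rival bid €31858; payoff €36840 − €31858 = €4982.
Change in payoff = €4982 − (€0) = €4982.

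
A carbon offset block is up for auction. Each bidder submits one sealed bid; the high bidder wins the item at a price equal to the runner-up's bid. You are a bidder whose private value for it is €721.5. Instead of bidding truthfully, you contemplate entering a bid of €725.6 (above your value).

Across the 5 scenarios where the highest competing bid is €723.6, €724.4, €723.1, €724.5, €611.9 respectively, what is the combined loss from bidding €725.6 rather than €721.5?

The deviation costs you only when the competing bid falls strictly between €721.5 and €725.6; elsewhere both bids give the same outcome.
€723.6: truthful payoff €0, deviation payoff −€2.1 → loss €2.1.
€724.4: truthful payoff €0, deviation payoff −€2.9 → loss €2.9.
€723.1: truthful payoff €0, deviation payoff −€1.6 → loss €1.6.
€724.5: truthful payoff €0, deviation payoff −€3 → loss €3.
€611.9: outcomes coincide → loss €0.
Total loss = €2.1 + €2.9 + €1.6 + €3 = €9.6.

€9.6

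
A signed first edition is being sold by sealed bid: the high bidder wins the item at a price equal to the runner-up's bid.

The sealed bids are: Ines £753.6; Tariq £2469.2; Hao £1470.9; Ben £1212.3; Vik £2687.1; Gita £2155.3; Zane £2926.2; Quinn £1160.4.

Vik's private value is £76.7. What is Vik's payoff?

Highest bid: Zane at £2926.2, so Zane wins.
Second-highest bid: Vik at £2687.1 — that is the price the winner pays.
Vik did not win, so Vik pays nothing and receives nothing: payoff £0.

£0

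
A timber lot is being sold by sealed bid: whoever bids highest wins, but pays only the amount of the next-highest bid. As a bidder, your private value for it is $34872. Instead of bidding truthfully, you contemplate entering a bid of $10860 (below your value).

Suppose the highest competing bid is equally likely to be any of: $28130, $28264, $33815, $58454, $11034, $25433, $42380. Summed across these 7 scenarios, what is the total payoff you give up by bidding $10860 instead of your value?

The deviation costs you only when the competing bid falls strictly between $10860 and $34872; elsewhere both bids give the same outcome.
$28130: truthful payoff $6742, deviation payoff $0 → loss $6742.
$28264: truthful payoff $6608, deviation payoff $0 → loss $6608.
$33815: truthful payoff $1057, deviation payoff $0 → loss $1057.
$58454: outcomes coincide → loss $0.
$11034: truthful payoff $23838, deviation payoff $0 → loss $23838.
$25433: truthful payoff $9439, deviation payoff $0 → loss $9439.
$42380: outcomes coincide → loss $0.
Total loss = $6742 + $6608 + $1057 + $23838 + $9439 = $47684.
Truthful bidding weakly dominates here: raising your bid can only win items priced above your value, and lowering it can only forfeit items priced below.

$47684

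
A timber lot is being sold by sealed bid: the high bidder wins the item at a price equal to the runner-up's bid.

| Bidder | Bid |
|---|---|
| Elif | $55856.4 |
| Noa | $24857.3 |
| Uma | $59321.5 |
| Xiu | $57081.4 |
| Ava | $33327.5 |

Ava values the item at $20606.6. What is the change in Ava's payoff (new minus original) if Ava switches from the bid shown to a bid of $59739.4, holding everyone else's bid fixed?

The highest bid among the other bidders is $59321.5; Ava's bid doesn't change that.
Original bid $33327.5: Ava is not highest (top rival bid is $59321.5); payoff $0.
Alternative bid $59739.4: Ava is highest, pays the top rival bid $59321.5; payoff $20606.6 − $59321.5 = −$38714.9.
Change in payoff = −$38714.9 − ($0) = −$38714.9.

−$38714.9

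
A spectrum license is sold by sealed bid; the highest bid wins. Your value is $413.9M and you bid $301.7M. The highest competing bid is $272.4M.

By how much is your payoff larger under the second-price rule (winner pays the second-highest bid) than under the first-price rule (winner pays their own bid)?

$29.3M

You have the highest bid, so you win under either rule.
Second-price: pay $272.4M → payoff $141.5M.
First-price: pay your own bid $301.7M → payoff $112.2M.
Difference = $141.5M − ($112.2M) = $29.3M.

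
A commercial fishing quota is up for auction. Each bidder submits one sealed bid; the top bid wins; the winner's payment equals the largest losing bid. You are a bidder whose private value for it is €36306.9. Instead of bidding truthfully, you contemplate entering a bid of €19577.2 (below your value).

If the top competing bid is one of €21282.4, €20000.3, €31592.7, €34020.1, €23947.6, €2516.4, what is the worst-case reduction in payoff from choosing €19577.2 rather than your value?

€16306.6

€21282.4: truthful gives €15024.5, deviation gives €0 → loss €15024.5.
€20000.3: truthful gives €16306.6, deviation gives €0 → loss €16306.6.
€31592.7: truthful gives €4714.2, deviation gives €0 → loss €4714.2.
€34020.1: truthful gives €2286.8, deviation gives €0 → loss €2286.8.
€23947.6: truthful gives €12359.3, deviation gives €0 → loss €12359.3.
€2516.4: same outcome either way → loss €0.
Maximum loss: €16306.6.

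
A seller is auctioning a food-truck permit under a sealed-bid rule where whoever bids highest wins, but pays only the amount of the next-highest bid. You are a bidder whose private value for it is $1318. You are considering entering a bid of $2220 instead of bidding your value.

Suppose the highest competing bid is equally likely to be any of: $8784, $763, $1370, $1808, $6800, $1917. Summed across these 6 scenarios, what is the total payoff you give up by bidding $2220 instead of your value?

The deviation costs you only when the competing bid falls strictly between $1318 and $2220; elsewhere both bids give the same outcome.
$8784: outcomes coincide → loss $0.
$763: outcomes coincide → loss $0.
$1370: truthful payoff $0, deviation payoff −$52 → loss $52.
$1808: truthful payoff $0, deviation payoff −$490 → loss $490.
$6800: outcomes coincide → loss $0.
$1917: truthful payoff $0, deviation payoff −$599 → loss $599.
Total loss = $52 + $490 + $599 = $1141.
Truthful bidding weakly dominates here: raising your bid can only win items priced above your value, and lowering it can only forfeit items priced below.

$1141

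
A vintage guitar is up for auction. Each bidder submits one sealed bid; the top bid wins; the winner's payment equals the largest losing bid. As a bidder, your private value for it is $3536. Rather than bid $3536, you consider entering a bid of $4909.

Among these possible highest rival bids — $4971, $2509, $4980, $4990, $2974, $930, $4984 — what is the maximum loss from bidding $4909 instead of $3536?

$4971: same outcome either way → loss $0.
$2509: same outcome either way → loss $0.
$4980: same outcome either way → loss $0.
$4990: same outcome either way → loss $0.
$2974: same outcome either way → loss $0.
$930: same outcome either way → loss $0.
$4984: same outcome either way → loss $0.
Maximum loss: $0.

$0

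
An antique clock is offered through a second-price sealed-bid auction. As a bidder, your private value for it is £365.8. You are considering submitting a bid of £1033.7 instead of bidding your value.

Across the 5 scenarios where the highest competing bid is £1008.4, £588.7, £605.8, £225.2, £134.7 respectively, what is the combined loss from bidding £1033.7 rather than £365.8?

The deviation costs you only when the competing bid falls strictly between £365.8 and £1033.7; elsewhere both bids give the same outcome.
£1008.4: truthful payoff £0, deviation payoff −£642.6 → loss £642.6.
£588.7: truthful payoff £0, deviation payoff −£222.9 → loss £222.9.
£605.8: truthful payoff £0, deviation payoff −£240 → loss £240.
£225.2: outcomes coincide → loss £0.
£134.7: outcomes coincide → loss £0.
Total loss = £642.6 + £222.9 + £240 = £1105.5.

£1105.5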